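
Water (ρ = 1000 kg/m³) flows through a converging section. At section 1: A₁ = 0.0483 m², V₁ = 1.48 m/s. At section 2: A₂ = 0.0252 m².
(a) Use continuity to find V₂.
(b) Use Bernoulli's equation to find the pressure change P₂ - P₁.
(a) Continuity: A₁V₁=A₂V₂ -> V₂=A₁V₁/A₂=0.0483*1.48/0.0252=2.84 m/s
(b) Bernoulli: P₂-P₁=0.5*rho*(V₁^2-V₂^2)/1000=0.5*1000*(1.48^2-2.84^2)/1000=-2.938 kPa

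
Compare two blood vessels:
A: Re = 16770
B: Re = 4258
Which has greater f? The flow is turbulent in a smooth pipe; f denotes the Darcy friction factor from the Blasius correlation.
f(A) = 0.02777, f(B) = 0.03912. Answer: B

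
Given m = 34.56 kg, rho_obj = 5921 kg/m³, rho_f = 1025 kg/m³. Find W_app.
Formula: W_{app} = mg\left(1 - \frac{\rho_f}{\rho_{obj}}\right)
W_app = 34.56·9.81·(1 − 1025/5921) = 280.3 N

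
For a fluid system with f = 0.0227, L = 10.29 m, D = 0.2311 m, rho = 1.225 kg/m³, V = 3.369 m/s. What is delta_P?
Formula: \Delta P = f \frac{L}{D} \frac{\rho V^2}{2}
delta_P = 0.0227·(10.29/0.2311)·0.5·1.225·3.369²/1000 = 0.007027 kPa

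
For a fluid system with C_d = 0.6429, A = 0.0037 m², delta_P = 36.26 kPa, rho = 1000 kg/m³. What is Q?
Formula: Q = C_d A \sqrt{\frac{2 \Delta P}{\rho}}
Q = 0.6429·0.0037·√(2·(36.26·1000)/1000)·1000 = 20.26 L/s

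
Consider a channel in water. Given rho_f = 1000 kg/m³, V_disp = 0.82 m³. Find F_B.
Formula: F_B = \rho_f g V_{disp}
F_B = 1000·9.81·0.82 = 8044 N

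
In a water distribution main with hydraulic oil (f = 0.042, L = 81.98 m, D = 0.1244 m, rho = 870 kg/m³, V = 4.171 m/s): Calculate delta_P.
Formula: \Delta P = f \frac{L}{D} \frac{\rho V^2}{2}
delta_P = 0.042·(81.98/0.1244)·0.5·870·4.171²/1000 = 209.5 kPa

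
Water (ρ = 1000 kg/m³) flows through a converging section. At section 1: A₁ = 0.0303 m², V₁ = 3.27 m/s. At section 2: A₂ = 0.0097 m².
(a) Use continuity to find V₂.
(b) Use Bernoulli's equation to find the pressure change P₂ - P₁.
(a) Continuity: A₁V₁=A₂V₂ -> V₂=A₁V₁/A₂=0.0303*3.27/0.0097=10.21 m/s
(b) Bernoulli: P₂-P₁=0.5*rho*(V₁^2-V₂^2)/1000=0.5*1000*(3.27^2-10.21^2)/1000=-46.78 kPa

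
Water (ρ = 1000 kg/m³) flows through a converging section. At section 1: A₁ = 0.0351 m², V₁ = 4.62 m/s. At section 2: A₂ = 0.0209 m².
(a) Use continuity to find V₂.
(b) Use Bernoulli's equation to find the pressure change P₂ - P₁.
(a) Continuity: A₁V₁=A₂V₂ -> V₂=A₁V₁/A₂=0.0351*4.62/0.0209=7.76 m/s
(b) Bernoulli: P₂-P₁=0.5*rho*(V₁^2-V₂^2)/1000=0.5*1000*(4.62^2-7.76^2)/1000=-19.44 kPa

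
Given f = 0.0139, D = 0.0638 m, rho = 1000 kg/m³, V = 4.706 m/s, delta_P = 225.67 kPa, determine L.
Formula: \Delta P = f \frac{L}{D} \frac{\rho V^2}{2}
Substituting knowns: 225.67 = 0.0139·(L/0.0638)·0.5·1000·4.706²/1000
Solving for L: L = (225.67·1000)·0.0638/(0.0139·0.5·1000·4.706²) = 93.54 m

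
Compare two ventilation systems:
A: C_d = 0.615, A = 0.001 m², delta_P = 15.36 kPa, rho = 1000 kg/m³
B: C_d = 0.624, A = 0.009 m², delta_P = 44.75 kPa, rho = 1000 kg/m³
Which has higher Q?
Q(A) = 3.409 L/s, Q(B) = 53.13 L/s. Answer: B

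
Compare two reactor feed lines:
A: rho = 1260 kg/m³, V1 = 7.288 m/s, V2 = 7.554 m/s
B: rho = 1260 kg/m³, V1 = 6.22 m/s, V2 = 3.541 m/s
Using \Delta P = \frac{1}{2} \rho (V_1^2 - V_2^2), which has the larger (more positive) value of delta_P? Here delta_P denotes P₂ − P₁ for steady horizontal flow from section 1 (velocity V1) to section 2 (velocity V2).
delta_P(A) = -2.487 kPa, delta_P(B) = 16.47 kPa. Answer: B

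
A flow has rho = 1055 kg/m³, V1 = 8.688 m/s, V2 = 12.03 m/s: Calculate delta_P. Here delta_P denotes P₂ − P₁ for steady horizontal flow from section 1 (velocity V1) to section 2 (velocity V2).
Formula: \Delta P = \frac{1}{2} \rho (V_1^2 - V_2^2)
delta_P = 0.5·1055·(8.688² − 12.03²)/1000 = -36.52 kPa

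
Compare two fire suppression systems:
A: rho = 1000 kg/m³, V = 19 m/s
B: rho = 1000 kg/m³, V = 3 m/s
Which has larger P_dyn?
P_dyn(A) = 180.5 kPa, P_dyn(B) = 4.5 kPa. Answer: A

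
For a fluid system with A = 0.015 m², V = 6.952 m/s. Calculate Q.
Formula: Q = A V
Q = 0.015·6.952·1000 = 104.3 L/s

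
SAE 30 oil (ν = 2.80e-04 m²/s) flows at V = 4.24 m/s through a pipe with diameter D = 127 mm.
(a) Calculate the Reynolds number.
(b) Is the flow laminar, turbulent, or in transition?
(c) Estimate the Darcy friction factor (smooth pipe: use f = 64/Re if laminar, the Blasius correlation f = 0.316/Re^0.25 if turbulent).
(a) Re = V·D/ν = 4.24·0.127/2.80e-04 = 1923.1
(b) Flow regime: laminar (Re < 2300)
(c) Friction factor: f = 64/Re = 64/1923.1 = 0.03328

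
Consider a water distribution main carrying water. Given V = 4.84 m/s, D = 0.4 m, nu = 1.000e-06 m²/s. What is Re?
Formula: Re = \frac{V D}{\nu}
Re = 4.84·0.4/1.000e-06 = 1.936e+06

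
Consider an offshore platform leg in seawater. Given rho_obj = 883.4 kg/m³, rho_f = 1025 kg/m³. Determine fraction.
Formula: f_{sub} = \frac{\rho_{obj}}{\rho_f}
fraction = 883.4/1025 = 0.8619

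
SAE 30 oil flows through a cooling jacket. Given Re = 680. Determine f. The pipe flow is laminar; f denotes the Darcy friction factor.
Formula: f = \frac{64}{Re}
f = 64/680 = 0.09412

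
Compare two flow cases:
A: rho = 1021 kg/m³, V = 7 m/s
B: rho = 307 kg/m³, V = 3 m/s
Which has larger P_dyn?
P_dyn(A) = 25.01 kPa, P_dyn(B) = 1.381 kPa. Answer: A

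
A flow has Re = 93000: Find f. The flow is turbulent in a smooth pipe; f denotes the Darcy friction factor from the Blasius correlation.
Formula: f = \frac{0.316}{Re^{0.25}}
f = 0.316/93000^0.25 = 0.0181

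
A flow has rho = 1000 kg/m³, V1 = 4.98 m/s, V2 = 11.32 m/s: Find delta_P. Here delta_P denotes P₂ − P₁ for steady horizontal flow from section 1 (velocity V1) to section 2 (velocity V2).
Formula: \Delta P = \frac{1}{2} \rho (V_1^2 - V_2^2)
delta_P = 0.5·1000·(4.98² − 11.32²)/1000 = -51.67 kPa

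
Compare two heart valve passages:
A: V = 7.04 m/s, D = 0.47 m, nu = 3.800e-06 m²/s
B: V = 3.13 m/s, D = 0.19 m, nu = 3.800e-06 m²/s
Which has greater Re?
Re(A) = 870737, Re(B) = 156500. Answer: A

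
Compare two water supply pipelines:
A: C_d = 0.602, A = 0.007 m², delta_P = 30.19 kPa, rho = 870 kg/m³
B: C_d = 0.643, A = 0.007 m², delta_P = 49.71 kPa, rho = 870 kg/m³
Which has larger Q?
Q(A) = 35.11 L/s, Q(B) = 48.12 L/s. Answer: B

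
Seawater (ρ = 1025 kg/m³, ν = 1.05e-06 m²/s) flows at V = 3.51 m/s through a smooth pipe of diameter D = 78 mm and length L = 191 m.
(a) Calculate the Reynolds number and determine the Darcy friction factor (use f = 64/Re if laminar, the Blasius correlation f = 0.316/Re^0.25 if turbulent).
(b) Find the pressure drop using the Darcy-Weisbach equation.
(a) Re = V·D/ν = 3.51·0.078/1.05e-06 = 260740 → turbulent (Re > 4000); f = 0.316/Re^0.25 = 0.316/260740^0.25 = 0.013984 (Blasius is strictly valid for Re ≲ 1e5; used here as the smooth-pipe estimate the problem specifies)
(b) Darcy-Weisbach: ΔP = f·(L/D)·½ρV²/1000 = 0.013984·(191/0.078)·½·1025·3.51²/1000 = 216.2 kPa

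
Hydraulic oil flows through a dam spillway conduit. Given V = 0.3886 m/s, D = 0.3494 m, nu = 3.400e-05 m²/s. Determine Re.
Formula: Re = \frac{V D}{\nu}
Re = 0.3886·0.3494/3.400e-05 = 3993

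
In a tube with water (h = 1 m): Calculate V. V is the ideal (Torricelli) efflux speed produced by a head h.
Formula: V = \sqrt{2 g h}
V = √(2·9.81·1) = 4.429 m/s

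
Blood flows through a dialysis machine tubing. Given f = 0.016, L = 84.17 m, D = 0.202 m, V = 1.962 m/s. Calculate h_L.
Formula: h_L = f \frac{L}{D} \frac{V^2}{2g}
h_L = 0.016·(84.17/0.202)·1.962²/(2·9.81) = 1.308 m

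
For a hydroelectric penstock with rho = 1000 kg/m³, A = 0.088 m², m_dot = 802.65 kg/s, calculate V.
Formula: \dot{m} = \rho A V
Substituting knowns: 802.65 = 1000·0.088·V
Solving for V: V = 802.65/(1000·0.088) = 9.121 m/s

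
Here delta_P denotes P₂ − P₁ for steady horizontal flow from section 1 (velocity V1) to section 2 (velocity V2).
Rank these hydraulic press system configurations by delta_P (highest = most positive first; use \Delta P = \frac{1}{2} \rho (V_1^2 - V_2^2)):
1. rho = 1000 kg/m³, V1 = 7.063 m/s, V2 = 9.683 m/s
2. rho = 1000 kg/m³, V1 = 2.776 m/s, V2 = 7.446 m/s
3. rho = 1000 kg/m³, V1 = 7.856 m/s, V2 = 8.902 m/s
Case 1: delta_P = -21.94 kPa
Case 2: delta_P = -23.87 kPa
Case 3: delta_P = -8.764 kPa
Ranking (highest first): 3, 1, 2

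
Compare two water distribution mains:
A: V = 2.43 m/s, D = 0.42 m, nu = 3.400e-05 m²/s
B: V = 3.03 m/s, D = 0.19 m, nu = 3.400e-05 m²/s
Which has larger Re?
Re(A) = 30018, Re(B) = 16932. Answer: A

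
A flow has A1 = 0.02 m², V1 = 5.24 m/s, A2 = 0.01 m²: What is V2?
Formula: V_2 = \frac{A_1 V_1}{A_2}
V2 = 0.02·5.24/0.01 = 10.48 m/s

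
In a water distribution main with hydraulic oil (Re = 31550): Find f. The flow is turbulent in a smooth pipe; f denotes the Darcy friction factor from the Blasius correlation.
Formula: f = \frac{0.316}{Re^{0.25}}
f = 0.316/31550^0.25 = 0.02371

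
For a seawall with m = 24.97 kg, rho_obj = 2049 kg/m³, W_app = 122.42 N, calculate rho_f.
Formula: W_{app} = mg\left(1 - \frac{\rho_f}{\rho_{obj}}\right)
Substituting knowns: 122.42 = 24.97·9.81·(1 − rho_f/2049)
Solving for rho_f: rho_f = 2049·(1 − 122.42/(24.97·9.81)) = 1025 kg/m³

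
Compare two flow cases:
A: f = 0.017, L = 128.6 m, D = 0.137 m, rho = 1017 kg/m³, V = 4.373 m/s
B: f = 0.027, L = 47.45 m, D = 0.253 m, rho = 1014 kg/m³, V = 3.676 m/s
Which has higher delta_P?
delta_P(A) = 155.2 kPa, delta_P(B) = 34.69 kPa. Answer: A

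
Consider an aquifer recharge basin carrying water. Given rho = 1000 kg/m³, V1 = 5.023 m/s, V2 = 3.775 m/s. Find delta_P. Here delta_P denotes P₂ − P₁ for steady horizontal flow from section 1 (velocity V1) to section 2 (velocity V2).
Formula: \Delta P = \frac{1}{2} \rho (V_1^2 - V_2^2)
delta_P = 0.5·1000·(5.023² − 3.775²)/1000 = 5.49 kPa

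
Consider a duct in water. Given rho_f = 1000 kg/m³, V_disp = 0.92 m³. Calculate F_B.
Formula: F_B = \rho_f g V_{disp}
F_B = 1000·9.81·0.92 = 9025 N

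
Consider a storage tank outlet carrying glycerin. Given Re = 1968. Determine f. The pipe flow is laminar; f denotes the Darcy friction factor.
Formula: f = \frac{64}{Re}
f = 64/1968 = 0.03252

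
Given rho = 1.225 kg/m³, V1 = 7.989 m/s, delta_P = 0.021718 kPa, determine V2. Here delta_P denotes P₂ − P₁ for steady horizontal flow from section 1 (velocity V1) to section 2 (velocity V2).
Formula: \Delta P = \frac{1}{2} \rho (V_1^2 - V_2^2)
Substituting knowns: 0.021718 = 0.5·1.225·(7.989² − V2²)/1000
Solving for V2: V2 = √(7.989² − 2·(0.021718·1000)/1.225) = 5.326 m/s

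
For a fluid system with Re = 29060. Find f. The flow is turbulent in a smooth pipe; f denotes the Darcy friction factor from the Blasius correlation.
Formula: f = \frac{0.316}{Re^{0.25}}
f = 0.316/29060^0.25 = 0.0242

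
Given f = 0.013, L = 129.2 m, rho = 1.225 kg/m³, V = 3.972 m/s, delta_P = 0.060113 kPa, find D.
Formula: \Delta P = f \frac{L}{D} \frac{\rho V^2}{2}
Substituting knowns: 0.060113 = 0.013·(129.2/D)·0.5·1.225·3.972²/1000
Solving for D: D = 0.013·129.2·0.5·1.225·3.972²/(0.060113·1000) = 0.27 m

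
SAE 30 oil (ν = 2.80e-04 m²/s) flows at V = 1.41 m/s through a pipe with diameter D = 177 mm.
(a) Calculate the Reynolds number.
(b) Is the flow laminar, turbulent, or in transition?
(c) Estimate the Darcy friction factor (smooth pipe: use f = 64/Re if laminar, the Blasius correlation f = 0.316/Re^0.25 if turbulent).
(a) Re = V·D/ν = 1.41·0.177/2.80e-04 = 891.32
(b) Flow regime: laminar (Re < 2300)
(c) Friction factor: f = 64/Re = 64/891.32 = 0.0718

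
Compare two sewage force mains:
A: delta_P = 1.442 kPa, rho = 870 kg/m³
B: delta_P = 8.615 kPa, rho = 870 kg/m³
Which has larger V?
V(A) = 1.821 m/s, V(B) = 4.45 m/s. Answer: B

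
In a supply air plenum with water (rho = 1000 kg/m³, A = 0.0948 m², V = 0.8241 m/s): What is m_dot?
Formula: \dot{m} = \rho A V
m_dot = 1000·0.0948·0.8241 = 78.12 kg/s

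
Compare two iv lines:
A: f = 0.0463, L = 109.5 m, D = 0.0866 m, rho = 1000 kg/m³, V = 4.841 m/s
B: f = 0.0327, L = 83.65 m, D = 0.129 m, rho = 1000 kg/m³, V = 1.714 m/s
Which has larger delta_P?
delta_P(A) = 686 kPa, delta_P(B) = 31.15 kPa. Answer: A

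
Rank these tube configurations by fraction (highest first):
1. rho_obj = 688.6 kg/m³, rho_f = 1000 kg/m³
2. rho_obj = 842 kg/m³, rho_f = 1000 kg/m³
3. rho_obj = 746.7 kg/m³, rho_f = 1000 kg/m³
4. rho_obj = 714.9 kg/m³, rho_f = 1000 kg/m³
Case 1: fraction = 0.6886
Case 2: fraction = 0.842
Case 3: fraction = 0.7467
Case 4: fraction = 0.7149
Ranking (highest first): 2, 3, 4, 1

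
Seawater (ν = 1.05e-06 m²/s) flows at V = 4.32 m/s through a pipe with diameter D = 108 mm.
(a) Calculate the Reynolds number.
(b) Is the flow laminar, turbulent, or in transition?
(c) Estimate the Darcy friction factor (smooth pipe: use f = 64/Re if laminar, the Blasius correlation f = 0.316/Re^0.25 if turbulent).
(a) Re = V·D/ν = 4.32·0.108/1.05e-06 = 444340
(b) Flow regime: turbulent (Re > 4000)
(c) Friction factor: f = 0.316/Re^0.25 = 0.316/444340^0.25 = 0.01224 (Blasius is strictly valid for Re ≲ 1e5; used here as the smooth-pipe estimate the problem specifies)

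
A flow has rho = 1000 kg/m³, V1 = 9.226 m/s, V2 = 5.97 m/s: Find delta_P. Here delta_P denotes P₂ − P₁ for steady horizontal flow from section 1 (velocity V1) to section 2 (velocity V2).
Formula: \Delta P = \frac{1}{2} \rho (V_1^2 - V_2^2)
delta_P = 0.5·1000·(9.226² − 5.97²)/1000 = 24.74 kPa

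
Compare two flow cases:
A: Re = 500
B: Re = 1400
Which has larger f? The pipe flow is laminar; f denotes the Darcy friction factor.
f(A) = 0.128, f(B) = 0.04571. Answer: A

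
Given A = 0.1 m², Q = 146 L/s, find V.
Formula: Q = A V
Substituting knowns: 146 = 0.1·V·1000
Solving for V: V = (146/1000)/0.1 = 1.46 m/s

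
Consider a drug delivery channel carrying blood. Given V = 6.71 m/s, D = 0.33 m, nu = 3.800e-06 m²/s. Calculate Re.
Formula: Re = \frac{V D}{\nu}
Re = 6.71·0.33/3.800e-06 = 582711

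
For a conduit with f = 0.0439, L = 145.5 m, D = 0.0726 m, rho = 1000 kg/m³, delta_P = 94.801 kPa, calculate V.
Formula: \Delta P = f \frac{L}{D} \frac{\rho V^2}{2}
Substituting knowns: 94.801 = 0.0439·(145.5/0.0726)·0.5·1000·V²/1000
Solving for V: V = √((94.801·1000)/(0.0439·(145.5/0.0726)·0.5·1000)) = 1.468 m/s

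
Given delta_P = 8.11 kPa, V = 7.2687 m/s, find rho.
Formula: V = \sqrt{\frac{2 \Delta P}{\rho}}
Substituting knowns: 7.2687 = √(2·(8.11·1000)/rho)
Solving for rho: rho = 2·(8.11·1000)/7.2687² = 307 kg/m³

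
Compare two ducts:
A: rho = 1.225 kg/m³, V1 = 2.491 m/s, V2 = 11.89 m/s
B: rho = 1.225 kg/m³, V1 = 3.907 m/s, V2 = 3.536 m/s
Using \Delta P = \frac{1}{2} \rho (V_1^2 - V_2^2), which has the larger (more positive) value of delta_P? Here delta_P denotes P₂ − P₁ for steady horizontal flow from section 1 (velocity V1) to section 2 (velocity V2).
delta_P(A) = -0.08279 kPa, delta_P(B) = 0.001691 kPa. Answer: B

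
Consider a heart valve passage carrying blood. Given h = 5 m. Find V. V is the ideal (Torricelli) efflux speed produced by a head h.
Formula: V = \sqrt{2 g h}
V = √(2·9.81·5) = 9.905 m/s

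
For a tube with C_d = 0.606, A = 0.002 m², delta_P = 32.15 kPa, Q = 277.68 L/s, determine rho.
Formula: Q = C_d A \sqrt{\frac{2 \Delta P}{\rho}}
Substituting knowns: 277.68 = 0.606·0.002·√(2·(32.15·1000)/rho)·1000
Solving for rho: rho = 2·(32.15·1000)/((277.68/1000)/(0.606·0.002))² = 1.225 kg/m³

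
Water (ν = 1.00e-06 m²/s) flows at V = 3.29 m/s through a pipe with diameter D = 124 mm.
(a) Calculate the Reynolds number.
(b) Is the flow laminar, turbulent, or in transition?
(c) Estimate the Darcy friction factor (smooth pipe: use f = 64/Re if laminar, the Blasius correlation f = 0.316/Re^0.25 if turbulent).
(a) Re = V·D/ν = 3.29·0.124/1.00e-06 = 407960
(b) Flow regime: turbulent (Re > 4000)
(c) Friction factor: f = 0.316/Re^0.25 = 0.316/407960^0.25 = 0.0125 (Blasius is strictly valid for Re ≲ 1e5; used here as the smooth-pipe estimate the problem specifies)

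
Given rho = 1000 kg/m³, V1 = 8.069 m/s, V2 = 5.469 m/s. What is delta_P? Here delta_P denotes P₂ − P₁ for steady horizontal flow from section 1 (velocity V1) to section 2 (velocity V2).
Formula: \Delta P = \frac{1}{2} \rho (V_1^2 - V_2^2)
delta_P = 0.5·1000·(8.069² − 5.469²)/1000 = 17.6 kPa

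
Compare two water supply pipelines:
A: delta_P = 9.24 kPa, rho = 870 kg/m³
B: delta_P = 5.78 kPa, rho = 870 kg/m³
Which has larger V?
V(A) = 4.609 m/s, V(B) = 3.645 m/s. Answer: A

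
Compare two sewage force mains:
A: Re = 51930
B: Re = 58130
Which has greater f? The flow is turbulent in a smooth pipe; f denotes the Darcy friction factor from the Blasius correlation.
f(A) = 0.02093, f(B) = 0.02035. Answer: A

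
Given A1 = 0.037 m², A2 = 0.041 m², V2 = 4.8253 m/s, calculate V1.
Formula: V_2 = \frac{A_1 V_1}{A_2}
Substituting knowns: 4.8253 = 0.037·V1/0.041
Solving for V1: V1 = 4.8253·0.041/0.037 = 5.347 m/s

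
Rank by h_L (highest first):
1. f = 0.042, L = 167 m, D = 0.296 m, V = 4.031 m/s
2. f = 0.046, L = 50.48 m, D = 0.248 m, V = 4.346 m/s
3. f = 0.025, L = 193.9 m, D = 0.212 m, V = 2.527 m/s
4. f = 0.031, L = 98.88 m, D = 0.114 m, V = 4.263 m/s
Case 1: h_L = 19.62 m
Case 2: h_L = 9.014 m
Case 3: h_L = 7.442 m
Case 4: h_L = 24.91 m
Ranking (highest first): 4, 1, 2, 3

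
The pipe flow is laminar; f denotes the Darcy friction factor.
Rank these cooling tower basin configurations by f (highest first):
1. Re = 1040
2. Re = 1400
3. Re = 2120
Case 1: f = 0.06154
Case 2: f = 0.04571
Case 3: f = 0.03019
Ranking (highest first): 1, 2, 3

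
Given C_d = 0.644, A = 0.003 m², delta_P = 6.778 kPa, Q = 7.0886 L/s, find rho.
Formula: Q = C_d A \sqrt{\frac{2 \Delta P}{\rho}}
Substituting knowns: 7.0886 = 0.644·0.003·√(2·(6.778·1000)/rho)·1000
Solving for rho: rho = 2·(6.778·1000)/((7.0886/1000)/(0.644·0.003))² = 1007 kg/m³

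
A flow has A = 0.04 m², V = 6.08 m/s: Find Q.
Formula: Q = A V
Q = 0.04·6.08·1000 = 243.2 L/s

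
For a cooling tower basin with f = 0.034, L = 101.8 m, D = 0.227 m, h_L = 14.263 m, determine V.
Formula: h_L = f \frac{L}{D} \frac{V^2}{2g}
Substituting knowns: 14.263 = 0.034·(101.8/0.227)·V²/(2·9.81)
Solving for V: V = √(14.263·2·9.81/(0.034·(101.8/0.227))) = 4.284 m/s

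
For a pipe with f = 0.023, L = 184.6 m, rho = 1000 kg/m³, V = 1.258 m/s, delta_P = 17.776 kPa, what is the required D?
Formula: \Delta P = f \frac{L}{D} \frac{\rho V^2}{2}
Substituting knowns: 17.776 = 0.023·(184.6/D)·0.5·1000·1.258²/1000
Solving for D: D = 0.023·184.6·0.5·1000·1.258²/(17.776·1000) = 0.189 m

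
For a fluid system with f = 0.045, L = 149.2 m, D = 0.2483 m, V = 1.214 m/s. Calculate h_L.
Formula: h_L = f \frac{L}{D} \frac{V^2}{2g}
h_L = 0.045·(149.2/0.2483)·1.214²/(2·9.81) = 2.031 m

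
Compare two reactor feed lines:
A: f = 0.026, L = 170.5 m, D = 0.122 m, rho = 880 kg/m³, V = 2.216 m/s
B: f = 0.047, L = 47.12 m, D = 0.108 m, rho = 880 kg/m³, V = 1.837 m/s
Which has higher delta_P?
delta_P(A) = 78.51 kPa, delta_P(B) = 30.45 kPa. Answer: A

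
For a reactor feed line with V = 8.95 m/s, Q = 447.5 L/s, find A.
Formula: Q = A V
Substituting knowns: 447.5 = A·8.95·1000
Solving for A: A = (447.5/1000)/8.95 = 0.05 m²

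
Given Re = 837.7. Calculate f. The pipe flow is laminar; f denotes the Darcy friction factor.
Formula: f = \frac{64}{Re}
f = 64/837.7 = 0.0764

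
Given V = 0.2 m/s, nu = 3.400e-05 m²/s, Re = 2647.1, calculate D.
Formula: Re = \frac{V D}{\nu}
Substituting knowns: 2647.1 = 0.2·D/3.400e-05
Solving for D: D = 2647.1·3.400e-05/0.2 = 0.45 m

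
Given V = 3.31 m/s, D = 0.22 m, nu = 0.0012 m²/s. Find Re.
Formula: Re = \frac{V D}{\nu}
Re = 3.31·0.22/0.0012 = 606.8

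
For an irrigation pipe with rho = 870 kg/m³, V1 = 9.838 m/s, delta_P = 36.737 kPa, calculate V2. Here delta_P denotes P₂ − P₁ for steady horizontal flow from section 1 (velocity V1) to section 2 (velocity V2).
Formula: \Delta P = \frac{1}{2} \rho (V_1^2 - V_2^2)
Substituting knowns: 36.737 = 0.5·870·(9.838² − V2²)/1000
Solving for V2: V2 = √(9.838² − 2·(36.737·1000)/870) = 3.512 m/s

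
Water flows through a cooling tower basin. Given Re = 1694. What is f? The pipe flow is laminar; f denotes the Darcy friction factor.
Formula: f = \frac{64}{Re}
f = 64/1694 = 0.03778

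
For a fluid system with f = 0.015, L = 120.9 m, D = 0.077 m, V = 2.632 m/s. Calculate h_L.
Formula: h_L = f \frac{L}{D} \frac{V^2}{2g}
h_L = 0.015·(120.9/0.077)·2.632²/(2·9.81) = 8.316 m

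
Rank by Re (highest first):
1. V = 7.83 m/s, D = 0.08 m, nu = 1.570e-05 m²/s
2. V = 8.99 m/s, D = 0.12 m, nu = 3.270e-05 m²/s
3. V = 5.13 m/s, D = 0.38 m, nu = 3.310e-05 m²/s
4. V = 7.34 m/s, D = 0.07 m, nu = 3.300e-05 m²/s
Case 1: Re = 39898
Case 2: Re = 32991
Case 3: Re = 58894
Case 4: Re = 15570
Ranking (highest first): 3, 1, 2, 4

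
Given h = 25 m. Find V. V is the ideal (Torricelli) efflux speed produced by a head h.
Formula: V = \sqrt{2 g h}
V = √(2·9.81·25) = 22.15 m/s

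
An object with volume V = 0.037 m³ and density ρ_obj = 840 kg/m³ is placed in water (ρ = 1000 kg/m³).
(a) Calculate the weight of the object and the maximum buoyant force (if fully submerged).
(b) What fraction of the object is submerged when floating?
(a) W=rho_obj*g*V=840*9.81*0.037=304.9 N; F_B(max)=rho*g*V=1000*9.81*0.037=363.0 N
(b) Floating fraction=rho_obj/rho=840/1000=0.840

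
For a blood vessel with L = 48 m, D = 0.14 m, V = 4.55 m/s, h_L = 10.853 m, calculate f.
Formula: h_L = f \frac{L}{D} \frac{V^2}{2g}
Substituting knowns: 10.853 = f·(48/0.14)·4.55²/(2·9.81)
Solving for f: f = 10.853·2·9.81/((48/0.14)·4.55²) = 0.03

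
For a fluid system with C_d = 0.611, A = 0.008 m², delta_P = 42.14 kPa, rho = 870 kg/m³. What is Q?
Formula: Q = C_d A \sqrt{\frac{2 \Delta P}{\rho}}
Q = 0.611·0.008·√(2·(42.14·1000)/870)·1000 = 48.11 L/s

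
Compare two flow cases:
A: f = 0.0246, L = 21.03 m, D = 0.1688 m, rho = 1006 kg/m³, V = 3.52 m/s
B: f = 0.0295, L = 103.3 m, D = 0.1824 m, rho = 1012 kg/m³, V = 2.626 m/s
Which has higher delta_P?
delta_P(A) = 19.1 kPa, delta_P(B) = 58.3 kPa. Answer: B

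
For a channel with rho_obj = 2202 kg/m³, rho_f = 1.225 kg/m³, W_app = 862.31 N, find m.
Formula: W_{app} = mg\left(1 - \frac{\rho_f}{\rho_{obj}}\right)
Substituting knowns: 862.31 = m·9.81·(1 − 1.225/2202)
Solving for m: m = 862.31/(9.81·(1 − 1.225/2202)) = 87.95 kg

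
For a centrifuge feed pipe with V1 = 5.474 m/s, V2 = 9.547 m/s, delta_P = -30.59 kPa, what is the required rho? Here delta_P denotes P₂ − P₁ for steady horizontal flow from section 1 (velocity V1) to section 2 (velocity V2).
Formula: \Delta P = \frac{1}{2} \rho (V_1^2 - V_2^2)
Substituting knowns: -30.59 = 0.5·rho·(5.474² − 9.547²)/1000
Solving for rho: rho = 2·(-30.59·1000)/(5.474² − 9.547²) = 1000 kg/m³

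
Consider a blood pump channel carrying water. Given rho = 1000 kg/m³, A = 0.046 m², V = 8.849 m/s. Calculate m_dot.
Formula: \dot{m} = \rho A V
m_dot = 1000·0.046·8.849 = 407.1 kg/s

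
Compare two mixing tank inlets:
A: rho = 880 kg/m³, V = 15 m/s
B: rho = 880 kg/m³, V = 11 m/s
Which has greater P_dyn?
P_dyn(A) = 99 kPa, P_dyn(B) = 53.24 kPa. Answer: A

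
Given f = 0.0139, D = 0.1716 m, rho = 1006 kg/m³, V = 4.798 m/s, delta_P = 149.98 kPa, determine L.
Formula: \Delta P = f \frac{L}{D} \frac{\rho V^2}{2}
Substituting knowns: 149.98 = 0.0139·(L/0.1716)·0.5·1006·4.798²/1000
Solving for L: L = (149.98·1000)·0.1716/(0.0139·0.5·1006·4.798²) = 159.9 m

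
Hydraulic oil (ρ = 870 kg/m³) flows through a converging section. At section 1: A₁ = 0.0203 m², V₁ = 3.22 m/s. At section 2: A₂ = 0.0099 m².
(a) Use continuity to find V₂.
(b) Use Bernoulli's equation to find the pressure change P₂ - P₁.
(a) Continuity: A₁V₁=A₂V₂ -> V₂=A₁V₁/A₂=0.0203*3.22/0.0099=6.60 m/s
(b) Bernoulli: P₂-P₁=0.5*rho*(V₁^2-V₂^2)/1000=0.5*870*(3.22^2-6.60^2)/1000=-14.44 kPa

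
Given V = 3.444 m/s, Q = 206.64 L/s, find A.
Formula: Q = A V
Substituting knowns: 206.64 = A·3.444·1000
Solving for A: A = (206.64/1000)/3.444 = 0.06 m²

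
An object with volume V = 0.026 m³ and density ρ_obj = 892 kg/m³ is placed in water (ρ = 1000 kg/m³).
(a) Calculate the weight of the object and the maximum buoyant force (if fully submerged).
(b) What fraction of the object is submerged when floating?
(a) W=rho_obj*g*V=892*9.81*0.026=227.5 N; F_B(max)=rho*g*V=1000*9.81*0.026=255.1 N
(b) Floating fraction=rho_obj/rho=892/1000=0.892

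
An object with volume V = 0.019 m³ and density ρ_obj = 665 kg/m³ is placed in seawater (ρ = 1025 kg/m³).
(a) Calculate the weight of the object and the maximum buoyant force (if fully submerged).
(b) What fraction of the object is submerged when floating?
(a) W=rho_obj*g*V=665*9.81*0.019=123.9 N; F_B(max)=rho*g*V=1025*9.81*0.019=191.0 N
(b) Floating fraction=rho_obj/rho=665/1025=0.649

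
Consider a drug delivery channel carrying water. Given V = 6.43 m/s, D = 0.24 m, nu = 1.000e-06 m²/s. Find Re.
Formula: Re = \frac{V D}{\nu}
Re = 6.43·0.24/1.000e-06 = 1.543e+06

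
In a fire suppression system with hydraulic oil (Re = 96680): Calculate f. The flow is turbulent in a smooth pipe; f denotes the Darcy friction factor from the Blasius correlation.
Formula: f = \frac{0.316}{Re^{0.25}}
f = 0.316/96680^0.25 = 0.01792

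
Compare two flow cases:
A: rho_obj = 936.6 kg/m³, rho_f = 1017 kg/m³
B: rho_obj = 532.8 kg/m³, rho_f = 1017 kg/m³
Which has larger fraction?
fraction(A) = 0.9209, fraction(B) = 0.5239. Answer: A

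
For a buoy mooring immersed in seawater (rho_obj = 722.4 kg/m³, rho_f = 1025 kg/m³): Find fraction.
Formula: f_{sub} = \frac{\rho_{obj}}{\rho_f}
fraction = 722.4/1025 = 0.7048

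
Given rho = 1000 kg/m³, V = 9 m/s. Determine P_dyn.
Formula: P_{dyn} = \frac{1}{2} \rho V^2
P_dyn = 0.5·1000·9²/1000 = 40.5 kPa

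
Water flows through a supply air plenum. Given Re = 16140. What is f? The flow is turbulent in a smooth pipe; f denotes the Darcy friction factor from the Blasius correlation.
Formula: f = \frac{0.316}{Re^{0.25}}
f = 0.316/16140^0.25 = 0.02804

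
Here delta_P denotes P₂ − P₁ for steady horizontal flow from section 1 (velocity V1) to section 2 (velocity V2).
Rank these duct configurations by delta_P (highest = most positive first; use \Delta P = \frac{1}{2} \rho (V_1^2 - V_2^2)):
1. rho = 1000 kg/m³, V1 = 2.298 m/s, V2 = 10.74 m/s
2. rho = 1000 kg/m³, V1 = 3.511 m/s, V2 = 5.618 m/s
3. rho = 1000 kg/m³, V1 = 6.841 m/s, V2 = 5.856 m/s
Case 1: delta_P = -55.03 kPa
Case 2: delta_P = -9.617 kPa
Case 3: delta_P = 6.253 kPa
Ranking (highest first): 3, 2, 1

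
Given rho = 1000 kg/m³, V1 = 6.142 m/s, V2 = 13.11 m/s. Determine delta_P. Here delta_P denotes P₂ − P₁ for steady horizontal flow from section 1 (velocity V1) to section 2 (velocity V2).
Formula: \Delta P = \frac{1}{2} \rho (V_1^2 - V_2^2)
delta_P = 0.5·1000·(6.142² − 13.11²)/1000 = -67.07 kPa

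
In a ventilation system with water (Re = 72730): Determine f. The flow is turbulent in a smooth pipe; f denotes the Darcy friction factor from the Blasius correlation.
Formula: f = \frac{0.316}{Re^{0.25}}
f = 0.316/72730^0.25 = 0.01924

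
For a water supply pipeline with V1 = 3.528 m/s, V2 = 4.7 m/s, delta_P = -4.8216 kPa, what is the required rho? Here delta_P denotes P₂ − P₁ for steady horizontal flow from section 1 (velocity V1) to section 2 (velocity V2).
Formula: \Delta P = \frac{1}{2} \rho (V_1^2 - V_2^2)
Substituting knowns: -4.8216 = 0.5·rho·(3.528² − 4.7²)/1000
Solving for rho: rho = 2·(-4.8216·1000)/(3.528² − 4.7²) = 1000 kg/m³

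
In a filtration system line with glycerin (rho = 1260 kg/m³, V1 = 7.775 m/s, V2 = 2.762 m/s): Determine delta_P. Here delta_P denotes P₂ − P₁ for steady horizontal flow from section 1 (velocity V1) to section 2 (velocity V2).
Formula: \Delta P = \frac{1}{2} \rho (V_1^2 - V_2^2)
delta_P = 0.5·1260·(7.775² − 2.762²)/1000 = 33.28 kPa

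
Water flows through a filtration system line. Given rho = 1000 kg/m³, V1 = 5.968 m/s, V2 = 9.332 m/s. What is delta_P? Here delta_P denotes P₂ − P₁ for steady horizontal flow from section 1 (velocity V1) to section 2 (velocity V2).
Formula: \Delta P = \frac{1}{2} \rho (V_1^2 - V_2^2)
delta_P = 0.5·1000·(5.968² − 9.332²)/1000 = -25.73 kPa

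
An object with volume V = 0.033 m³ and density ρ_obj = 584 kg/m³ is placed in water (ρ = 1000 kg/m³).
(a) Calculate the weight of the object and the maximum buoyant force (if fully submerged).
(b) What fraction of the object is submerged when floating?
(a) W=rho_obj*g*V=584*9.81*0.033=189.1 N; F_B(max)=rho*g*V=1000*9.81*0.033=323.7 N
(b) Floating fraction=rho_obj/rho=584/1000=0.584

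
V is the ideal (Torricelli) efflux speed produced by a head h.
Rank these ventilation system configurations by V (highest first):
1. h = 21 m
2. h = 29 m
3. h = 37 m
Case 1: V = 20.3 m/s
Case 2: V = 23.85 m/s
Case 3: V = 26.94 m/s
Ranking (highest first): 3, 2, 1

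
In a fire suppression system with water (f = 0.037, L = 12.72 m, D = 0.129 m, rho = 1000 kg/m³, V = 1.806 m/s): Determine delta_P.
Formula: \Delta P = f \frac{L}{D} \frac{\rho V^2}{2}
delta_P = 0.037·(12.72/0.129)·0.5·1000·1.806²/1000 = 5.95 kPa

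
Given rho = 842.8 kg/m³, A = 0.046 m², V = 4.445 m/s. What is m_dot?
Formula: \dot{m} = \rho A V
m_dot = 842.8·0.046·4.445 = 172.3 kg/s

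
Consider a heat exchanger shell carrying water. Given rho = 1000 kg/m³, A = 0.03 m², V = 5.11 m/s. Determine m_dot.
Formula: \dot{m} = \rho A V
m_dot = 1000·0.03·5.11 = 153.3 kg/s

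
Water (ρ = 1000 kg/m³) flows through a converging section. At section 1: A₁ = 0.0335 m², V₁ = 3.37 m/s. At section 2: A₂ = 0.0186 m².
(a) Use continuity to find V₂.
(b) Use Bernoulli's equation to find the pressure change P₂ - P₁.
(a) Continuity: A₁V₁=A₂V₂ -> V₂=A₁V₁/A₂=0.0335*3.37/0.0186=6.07 m/s
(b) Bernoulli: P₂-P₁=0.5*rho*(V₁^2-V₂^2)/1000=0.5*1000*(3.37^2-6.07^2)/1000=-12.74 kPa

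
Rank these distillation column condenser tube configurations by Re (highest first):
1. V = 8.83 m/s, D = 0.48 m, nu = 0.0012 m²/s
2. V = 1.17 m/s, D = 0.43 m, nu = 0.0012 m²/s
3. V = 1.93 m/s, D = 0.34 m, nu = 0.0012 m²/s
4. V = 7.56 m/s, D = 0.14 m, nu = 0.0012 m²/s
Case 1: Re = 3532
Case 2: Re = 419.3
Case 3: Re = 546.8
Case 4: Re = 882
Ranking (highest first): 1, 4, 3, 2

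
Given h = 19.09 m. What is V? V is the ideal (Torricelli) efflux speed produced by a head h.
Formula: V = \sqrt{2 g h}
V = √(2·9.81·19.09) = 19.35 m/s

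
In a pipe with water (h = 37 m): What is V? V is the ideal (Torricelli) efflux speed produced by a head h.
Formula: V = \sqrt{2 g h}
V = √(2·9.81·37) = 26.94 m/s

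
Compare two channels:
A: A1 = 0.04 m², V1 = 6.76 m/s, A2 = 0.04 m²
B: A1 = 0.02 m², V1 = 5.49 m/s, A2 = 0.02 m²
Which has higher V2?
V2(A) = 6.76 m/s, V2(B) = 5.49 m/s. Answer: A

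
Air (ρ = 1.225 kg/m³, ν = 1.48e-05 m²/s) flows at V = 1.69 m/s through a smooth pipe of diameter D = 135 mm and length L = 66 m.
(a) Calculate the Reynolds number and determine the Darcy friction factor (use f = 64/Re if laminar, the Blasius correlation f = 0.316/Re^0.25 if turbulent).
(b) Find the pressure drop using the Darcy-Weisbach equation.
(a) Re = V·D/ν = 1.69·0.135/1.48e-05 = 15416 → turbulent (Re > 4000); f = 0.316/Re^0.25 = 0.316/15416^0.25 = 0.028359
(b) Darcy-Weisbach: ΔP = f·(L/D)·½ρV²/1000 = 0.028359·(66/0.135)·½·1.225·1.69²/1000 = 0.02425 kPa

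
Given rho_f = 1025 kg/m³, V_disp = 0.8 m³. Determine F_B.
Formula: F_B = \rho_f g V_{disp}
F_B = 1025·9.81·0.8 = 8044 N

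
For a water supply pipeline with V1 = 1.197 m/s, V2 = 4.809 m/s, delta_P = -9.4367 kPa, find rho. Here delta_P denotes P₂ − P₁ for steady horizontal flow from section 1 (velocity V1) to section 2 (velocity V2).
Formula: \Delta P = \frac{1}{2} \rho (V_1^2 - V_2^2)
Substituting knowns: -9.4367 = 0.5·rho·(1.197² − 4.809²)/1000
Solving for rho: rho = 2·(-9.4367·1000)/(1.197² − 4.809²) = 870 kg/m³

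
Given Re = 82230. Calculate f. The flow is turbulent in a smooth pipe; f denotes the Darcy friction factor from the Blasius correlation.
Formula: f = \frac{0.316}{Re^{0.25}}
f = 0.316/82230^0.25 = 0.01866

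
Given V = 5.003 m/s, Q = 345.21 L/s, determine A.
Formula: Q = A V
Substituting knowns: 345.21 = A·5.003·1000
Solving for A: A = (345.21/1000)/5.003 = 0.069 m²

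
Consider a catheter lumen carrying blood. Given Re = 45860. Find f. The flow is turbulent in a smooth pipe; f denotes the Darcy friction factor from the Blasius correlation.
Formula: f = \frac{0.316}{Re^{0.25}}
f = 0.316/45860^0.25 = 0.02159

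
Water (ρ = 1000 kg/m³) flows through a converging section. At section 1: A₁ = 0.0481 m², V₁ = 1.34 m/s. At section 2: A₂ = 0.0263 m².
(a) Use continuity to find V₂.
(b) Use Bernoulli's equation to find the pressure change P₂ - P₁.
(a) Continuity: A₁V₁=A₂V₂ -> V₂=A₁V₁/A₂=0.0481*1.34/0.0263=2.45 m/s
(b) Bernoulli: P₂-P₁=0.5*rho*(V₁^2-V₂^2)/1000=0.5*1000*(1.34^2-2.45^2)/1000=-2.103 kPa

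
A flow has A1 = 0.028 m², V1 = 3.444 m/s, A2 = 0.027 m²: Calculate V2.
Formula: V_2 = \frac{A_1 V_1}{A_2}
V2 = 0.028·3.444/0.027 = 3.572 m/s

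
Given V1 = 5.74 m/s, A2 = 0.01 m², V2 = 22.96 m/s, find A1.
Formula: V_2 = \frac{A_1 V_1}{A_2}
Substituting knowns: 22.96 = A1·5.74/0.01
Solving for A1: A1 = 22.96·0.01/5.74 = 0.04 m²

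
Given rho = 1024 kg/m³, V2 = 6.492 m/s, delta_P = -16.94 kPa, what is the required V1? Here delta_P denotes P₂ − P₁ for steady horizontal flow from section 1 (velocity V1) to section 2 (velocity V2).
Formula: \Delta P = \frac{1}{2} \rho (V_1^2 - V_2^2)
Substituting knowns: -16.94 = 0.5·1024·(V1² − 6.492²)/1000
Solving for V1: V1 = √(6.492² + 2·(-16.94·1000)/1024) = 3.01 m/s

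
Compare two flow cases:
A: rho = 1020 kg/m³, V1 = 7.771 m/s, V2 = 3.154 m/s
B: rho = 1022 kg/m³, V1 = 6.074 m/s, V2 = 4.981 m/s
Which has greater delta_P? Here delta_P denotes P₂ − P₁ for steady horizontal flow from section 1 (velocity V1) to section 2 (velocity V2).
delta_P(A) = 25.72 kPa, delta_P(B) = 6.174 kPa. Answer: A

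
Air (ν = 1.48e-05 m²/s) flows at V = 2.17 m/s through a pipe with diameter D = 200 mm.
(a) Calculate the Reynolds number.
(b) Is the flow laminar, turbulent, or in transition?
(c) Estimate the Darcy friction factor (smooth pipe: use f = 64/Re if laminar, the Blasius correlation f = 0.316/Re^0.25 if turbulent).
(a) Re = V·D/ν = 2.17·0.2/1.48e-05 = 29324
(b) Flow regime: turbulent (Re > 4000)
(c) Friction factor: f = 0.316/Re^0.25 = 0.316/29324^0.25 = 0.02415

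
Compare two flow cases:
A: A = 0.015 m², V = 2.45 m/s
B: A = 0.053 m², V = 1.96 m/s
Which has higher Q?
Q(A) = 36.75 L/s, Q(B) = 103.9 L/s. Answer: B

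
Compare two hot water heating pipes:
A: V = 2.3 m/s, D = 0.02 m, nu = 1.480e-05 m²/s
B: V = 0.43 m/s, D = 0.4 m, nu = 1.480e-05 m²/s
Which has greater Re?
Re(A) = 3108, Re(B) = 11622. Answer: B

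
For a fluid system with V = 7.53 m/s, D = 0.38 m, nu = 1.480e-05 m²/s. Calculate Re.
Formula: Re = \frac{V D}{\nu}
Re = 7.53·0.38/1.480e-05 = 193338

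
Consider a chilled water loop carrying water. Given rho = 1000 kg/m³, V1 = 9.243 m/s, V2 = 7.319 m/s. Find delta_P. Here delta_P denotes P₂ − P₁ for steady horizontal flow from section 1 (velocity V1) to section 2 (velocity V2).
Formula: \Delta P = \frac{1}{2} \rho (V_1^2 - V_2^2)
delta_P = 0.5·1000·(9.243² − 7.319²)/1000 = 15.93 kPa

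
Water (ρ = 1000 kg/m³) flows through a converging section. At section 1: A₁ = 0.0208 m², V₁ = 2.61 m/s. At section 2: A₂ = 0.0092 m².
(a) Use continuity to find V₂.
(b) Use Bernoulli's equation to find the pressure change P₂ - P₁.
(a) Continuity: A₁V₁=A₂V₂ -> V₂=A₁V₁/A₂=0.0208*2.61/0.0092=5.90 m/s
(b) Bernoulli: P₂-P₁=0.5*rho*(V₁^2-V₂^2)/1000=0.5*1000*(2.61^2-5.90^2)/1000=-14 kPa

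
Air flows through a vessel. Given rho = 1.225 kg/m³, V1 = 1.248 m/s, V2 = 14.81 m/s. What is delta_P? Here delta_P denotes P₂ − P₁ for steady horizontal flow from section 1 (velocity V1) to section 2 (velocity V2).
Formula: \Delta P = \frac{1}{2} \rho (V_1^2 - V_2^2)
delta_P = 0.5·1.225·(1.248² − 14.81²)/1000 = -0.1334 kPa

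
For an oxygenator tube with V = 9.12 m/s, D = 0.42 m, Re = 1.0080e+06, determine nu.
Formula: Re = \frac{V D}{\nu}
Substituting knowns: 1.0080e+06 = 9.12·0.42/nu
Solving for nu: nu = 9.12·0.42/1.0080e+06 = 3.800e-06 m²/s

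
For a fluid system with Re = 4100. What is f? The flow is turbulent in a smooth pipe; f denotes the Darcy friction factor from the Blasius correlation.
Formula: f = \frac{0.316}{Re^{0.25}}
f = 0.316/4100^0.25 = 0.03949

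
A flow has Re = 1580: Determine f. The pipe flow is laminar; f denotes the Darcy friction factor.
Formula: f = \frac{64}{Re}
f = 64/1580 = 0.04051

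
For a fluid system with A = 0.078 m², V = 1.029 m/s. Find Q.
Formula: Q = A V
Q = 0.078·1.029·1000 = 80.26 L/s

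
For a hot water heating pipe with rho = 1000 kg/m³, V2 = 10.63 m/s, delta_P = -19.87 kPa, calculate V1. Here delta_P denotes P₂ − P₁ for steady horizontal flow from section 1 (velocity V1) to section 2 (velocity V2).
Formula: \Delta P = \frac{1}{2} \rho (V_1^2 - V_2^2)
Substituting knowns: -19.87 = 0.5·1000·(V1² − 10.63²)/1000
Solving for V1: V1 = √(10.63² + 2·(-19.87·1000)/1000) = 8.559 m/s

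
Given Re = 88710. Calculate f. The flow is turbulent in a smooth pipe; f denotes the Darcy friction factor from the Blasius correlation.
Formula: f = \frac{0.316}{Re^{0.25}}
f = 0.316/88710^0.25 = 0.01831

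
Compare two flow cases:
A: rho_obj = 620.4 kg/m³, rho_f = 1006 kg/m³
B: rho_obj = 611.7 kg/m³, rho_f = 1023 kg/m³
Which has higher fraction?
fraction(A) = 0.6167, fraction(B) = 0.5979. Answer: A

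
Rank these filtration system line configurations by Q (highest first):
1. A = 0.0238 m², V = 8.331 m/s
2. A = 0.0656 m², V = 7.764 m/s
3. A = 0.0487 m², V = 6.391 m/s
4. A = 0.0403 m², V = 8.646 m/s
Case 1: Q = 198.3 L/s
Case 2: Q = 509.3 L/s
Case 3: Q = 311.2 L/s
Case 4: Q = 348.4 L/s
Ranking (highest first): 2, 4, 3, 1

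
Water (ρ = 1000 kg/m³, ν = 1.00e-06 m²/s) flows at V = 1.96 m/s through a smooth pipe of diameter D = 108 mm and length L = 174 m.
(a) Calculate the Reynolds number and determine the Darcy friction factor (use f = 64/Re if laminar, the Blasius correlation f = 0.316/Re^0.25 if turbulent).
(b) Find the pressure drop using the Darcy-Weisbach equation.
(a) Re = V·D/ν = 1.96·0.108/1.00e-06 = 211680 → turbulent (Re > 4000); f = 0.316/Re^0.25 = 0.316/211680^0.25 = 0.014732 (Blasius is strictly valid for Re ≲ 1e5; used here as the smooth-pipe estimate the problem specifies)
(b) Darcy-Weisbach: ΔP = f·(L/D)·½ρV²/1000 = 0.014732·(174/0.108)·½·1000·1.96²/1000 = 45.59 kPa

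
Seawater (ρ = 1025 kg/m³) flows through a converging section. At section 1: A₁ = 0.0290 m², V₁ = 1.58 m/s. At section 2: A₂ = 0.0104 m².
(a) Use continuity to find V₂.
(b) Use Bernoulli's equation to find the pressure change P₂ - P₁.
(a) Continuity: A₁V₁=A₂V₂ -> V₂=A₁V₁/A₂=0.0290*1.58/0.0104=4.41 m/s
(b) Bernoulli: P₂-P₁=0.5*rho*(V₁^2-V₂^2)/1000=0.5*1025*(1.58^2-4.41^2)/1000=-8.688 kPa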